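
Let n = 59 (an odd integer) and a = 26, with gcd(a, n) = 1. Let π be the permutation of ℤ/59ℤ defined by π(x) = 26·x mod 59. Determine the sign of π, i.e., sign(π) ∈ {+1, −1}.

Trace 46: π^k(46) = [46, 16, 3, 19, 22, 41, 4] for k=0..6.
π_26 has 3 disjoint cycles with lengths [29, 29, 1] on {0,…,58}.
Σ(ℓ_i−1) = 59−3 = 56; sign = (−1)^56 = +1.
Check: (26/59) = +1 by Zolotarev.

+1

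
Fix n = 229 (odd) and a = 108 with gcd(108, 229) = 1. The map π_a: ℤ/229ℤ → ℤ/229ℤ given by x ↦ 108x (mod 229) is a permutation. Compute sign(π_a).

+1

Trace 218: π^k(218) = [218, 186, 165, 187, 44, 172, 27] for k=0..6.
7 cycles of lengths [38, 38, 38, 38, 38, 38, 1].
sign(π) = (−1)^{n − #cycles} = (−1)^{229−7} = (−1)^222 = +1.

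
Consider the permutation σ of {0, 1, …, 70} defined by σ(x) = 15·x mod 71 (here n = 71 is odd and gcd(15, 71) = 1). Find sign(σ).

Trace 57: π^k(57) = [57, 3, 45, 36, 43, 6, 19] for k=0..6.
The orbit structure of x ↦ 15x mod 71: 3 orbits of sizes [35, 35, 1].
sign(π) = (−1)^{n − #cycles} = (−1)^{71−3} = (−1)^68 = +1.

+1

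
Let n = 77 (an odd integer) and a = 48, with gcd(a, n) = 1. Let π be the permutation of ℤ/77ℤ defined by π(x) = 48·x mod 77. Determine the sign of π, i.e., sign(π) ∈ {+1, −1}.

-1

Trace 1: π^k(1) = [1, 48, 71, 20, 36, 34, 15] for k=0..6.
Cycle type of π: 10×6 + 5×2 + 2×3 + 1; total 12 cycles.
n − c = 77 − 12 = 65; sign = (−1)^65 = -1.
Via Zolotarev, sign(π_{48}) = (48|77) = -1.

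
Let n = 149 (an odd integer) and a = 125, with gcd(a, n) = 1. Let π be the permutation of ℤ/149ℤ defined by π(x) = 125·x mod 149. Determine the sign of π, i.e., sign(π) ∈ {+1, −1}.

+1

Trace 129: π^k(129) = [129, 33, 102, 85, 46, 88, 123] for k=0..6.
The orbit structure of x ↦ 125x mod 149: 5 orbits of sizes [37, 37, 37, 37, 1].
n − c = 149 − 5 = 144; sign = (−1)^144 = +1.
Via Zolotarev, sign(π_{125}) = (125|149) = +1.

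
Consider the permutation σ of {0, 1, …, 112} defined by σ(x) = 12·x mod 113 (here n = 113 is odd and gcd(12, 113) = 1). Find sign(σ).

-1

Orbit of 108 under x↦12x: [108, 53, 71, 61, 54, 83, 92]… (length divides ord_113(12)).
Cycle type of π: 112 + 1; total 2 cycles.
2 cycles on 113: each ℓ→(−1)^(ℓ−1), product (−1)^111 = -1.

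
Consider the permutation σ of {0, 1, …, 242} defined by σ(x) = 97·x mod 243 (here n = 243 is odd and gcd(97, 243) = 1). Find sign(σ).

+1

Start at x=106: 106 → 76 → 82 → 178 → 13 → 46 → 88 → … (one orbit).
Decompose π into cycles: lengths [81, 81, 27, 27, 9, 9, 3, 3, 1, 1, 1] (11 cycles, including the fixed point 0).
sign(π) = (−1)^{n − #cycles} = (−1)^{243−11} = (−1)^232 = +1.
Check: (97/243) = +1 by Zolotarev.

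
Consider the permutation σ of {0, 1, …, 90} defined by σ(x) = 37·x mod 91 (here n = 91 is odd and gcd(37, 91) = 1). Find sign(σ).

Start at x=23: 23 → 32 → 1 → 37 → 4 → 57 → 16 → … (one orbit).
Cycle type of π: 12×7 + 3×2 + 1; total 10 cycles.
91 − 10 = 81 transpositions; sign(π) = (−1)^81 = -1.
(37|91)_J = -1 (Zolotarev's lemma cross-check).

-1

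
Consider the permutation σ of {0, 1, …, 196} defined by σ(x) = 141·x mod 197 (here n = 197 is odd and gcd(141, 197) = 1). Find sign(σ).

-1

Trace 114: π^k(114) = [114, 117, 146, 98, 28, 8, 143] for k=0..6.
2 cycles of lengths [196, 1].
2 cycles on 197: each ℓ→(−1)^(ℓ−1), product (−1)^195 = -1.
Check: (141/197) = -1 by Zolotarev.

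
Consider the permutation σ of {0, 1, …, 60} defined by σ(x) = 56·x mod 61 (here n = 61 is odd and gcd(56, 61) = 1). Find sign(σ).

+1

Trace 15: π^k(15) = [15, 47, 9, 16, 42, 34, 13] for k=0..6.
The orbit structure of x ↦ 56x mod 61: 5 orbits of sizes [15, 15, 15, 15, 1].
With 5 cycles on 61 points, sign = (−1)^{61−5} = +1.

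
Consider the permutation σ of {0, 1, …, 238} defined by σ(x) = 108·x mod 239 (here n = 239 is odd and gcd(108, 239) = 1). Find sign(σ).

+1

Orbit of 99 under x↦108x: [99, 176, 127, 93, 6, 170, 196]… (length divides ord_239(108)).
Cycle type of π: 119×2 + 1; total 3 cycles.
239 − 3 = 236 transpositions; sign(π) = (−1)^236 = +1.
The Jacobi symbol (108|239) = +1 (Zolotarev) agrees.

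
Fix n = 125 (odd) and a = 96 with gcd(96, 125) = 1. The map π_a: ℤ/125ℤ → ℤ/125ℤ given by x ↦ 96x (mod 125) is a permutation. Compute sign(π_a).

+1

Start at x=106: 106 → 51 → 21 → 16 → 36 → 81 → 26 → … (one orbit).
Cycle lengths of π_96 on ℤ/125ℤ: [25, 25, 25, 25, 5, 5, 5, 5, 1, 1, 1, 1, 1]; 13 cycles in total.
With 13 cycles on 125 points, sign = (−1)^{125−13} = +1.
Check: (96/125) = +1 by Zolotarev.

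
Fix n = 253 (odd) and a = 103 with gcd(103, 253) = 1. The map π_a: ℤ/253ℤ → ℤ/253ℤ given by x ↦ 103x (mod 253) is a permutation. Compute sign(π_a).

-1

Orbit of 100 under x↦103x: [100, 180, 71, 229, 58, 155, 26]… (length divides ord_253(103)).
6 cycles of lengths [110, 110, 22, 5, 5, 1].
n − c = 253 − 6 = 247; sign = (−1)^247 = -1.
Zolotarev: (103|253) = -1, matching the cycle-count sign.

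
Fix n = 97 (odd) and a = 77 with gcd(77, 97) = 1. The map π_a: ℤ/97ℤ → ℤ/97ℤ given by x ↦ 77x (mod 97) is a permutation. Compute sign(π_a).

Start at x=22: 22 → 45 → 70 → 55 → 64 → 78 → 89 → … (one orbit).
Cycle type of π: 32×3 + 1; total 4 cycles.
sign(π) = (−1)^{n − #cycles} = (−1)^{97−4} = (−1)^93 = -1.

-1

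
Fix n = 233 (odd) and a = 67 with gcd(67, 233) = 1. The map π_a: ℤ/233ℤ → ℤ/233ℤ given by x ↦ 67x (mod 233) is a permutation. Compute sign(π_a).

Start at x=56: 56 → 24 → 210 → 90 → 205 → 221 → 128 → … (one orbit).
Cycle lengths of π_67 on ℤ/233ℤ: [232, 1]; 2 cycles in total.
2 cycles on 233: each ℓ→(−1)^(ℓ−1), product (−1)^231 = -1.
The Jacobi symbol (67|233) = -1 (Zolotarev) agrees.

-1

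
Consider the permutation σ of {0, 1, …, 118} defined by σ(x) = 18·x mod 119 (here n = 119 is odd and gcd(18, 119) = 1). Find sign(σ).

Start at x=18: 18 → 86 → 1 → 18 (one orbit).
51 cycles of lengths [3, 3, 3, 3, 3, 3, 3, 3, 3, 3, 3, 3, 3, 3, 3, 3, 3, 3, 3, 3, 3, 3, 3, 3, 3, 3, 3, 3, 3, 3, 3, 3, 3, 3, 1, 1, 1, 1, 1, 1, 1, 1, 1, 1, 1, 1, 1, 1, 1, 1, 1].
119 − 51 = 68 transpositions; sign(π) = (−1)^68 = +1.
Zolotarev: (18|119) = +1, matching the cycle-count sign.

+1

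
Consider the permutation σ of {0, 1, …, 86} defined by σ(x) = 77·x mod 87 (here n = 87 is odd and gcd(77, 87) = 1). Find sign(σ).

Trace 8: π^k(8) = [8, 7, 17, 4, 47, 52, 2] for k=0..6.
The orbit structure of x ↦ 77x mod 87: 5 orbits of sizes [28, 28, 28, 2, 1].
Σ(ℓ_i−1) = 87−5 = 82; sign = (−1)^82 = +1.

+1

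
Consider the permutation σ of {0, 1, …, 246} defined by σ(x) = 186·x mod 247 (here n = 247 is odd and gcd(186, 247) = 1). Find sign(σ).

-1

Orbit of 139 under x↦186x: [139, 166, 1, 186, 16, 12, 9]… (length divides ord_247(186)).
16 cycles of lengths [18, 18, 18, 18, 18, 18, 18, 18, 18, 18, 18, 18, 18, 6, 6, 1].
n − c = 247 − 16 = 231; sign = (−1)^231 = -1.
The Jacobi symbol (186|247) = -1 (Zolotarev) agrees.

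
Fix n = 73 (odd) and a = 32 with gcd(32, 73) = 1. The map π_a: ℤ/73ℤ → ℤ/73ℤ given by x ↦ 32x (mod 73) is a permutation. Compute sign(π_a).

Trace 55: π^k(55) = [55, 8, 37, 16, 1, 32, 2] for k=0..6.
π_32 has 9 disjoint cycles with lengths [9, 9, 9, 9, 9, 9, 9, 9, 1] on {0,…,72}.
Σ(ℓ_i−1) = 73−9 = 64; sign = (−1)^64 = +1.
Via Zolotarev, sign(π_{32}) = (32|73) = +1.

+1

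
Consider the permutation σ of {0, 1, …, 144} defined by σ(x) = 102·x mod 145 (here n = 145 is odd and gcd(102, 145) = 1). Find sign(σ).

+1

Orbit of 36 under x↦102x: [36, 47, 9, 48, 111, 12, 64]… (length divides ord_145(102)).
7 cycles of lengths [28, 28, 28, 28, 28, 4, 1].
sign(π) = (−1)^{n − #cycles} = (−1)^{145−7} = (−1)^138 = +1.
Check: (102/145) = +1 by Zolotarev.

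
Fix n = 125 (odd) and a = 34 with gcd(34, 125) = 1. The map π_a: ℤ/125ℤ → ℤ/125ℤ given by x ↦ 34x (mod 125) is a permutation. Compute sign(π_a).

+1

Trace 1: π^k(1) = [1, 34, 31, 54, 86, 49, 41] for k=0..6.
The orbit structure of x ↦ 34x mod 125: 7 orbits of sizes [50, 50, 10, 10, 2, 2, 1].
Σ(ℓ_i−1) = 125−7 = 118; sign = (−1)^118 = +1.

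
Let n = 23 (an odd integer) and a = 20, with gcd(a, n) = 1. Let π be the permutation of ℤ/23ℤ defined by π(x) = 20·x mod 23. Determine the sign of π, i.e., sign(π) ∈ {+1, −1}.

-1

Start at x=3: 3 → 14 → 4 → 11 → 13 → 7 → 2 → … (one orbit).
2 cycles of lengths [22, 1].
n − c = 23 − 2 = 21; sign = (−1)^21 = -1.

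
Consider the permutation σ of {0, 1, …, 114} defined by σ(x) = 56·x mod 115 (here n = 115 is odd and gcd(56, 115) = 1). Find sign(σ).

-1

Orbit of 36 under x↦56x: [36, 61, 81, 51, 96, 86, 101]… (length divides ord_115(56)).
The orbit structure of x ↦ 56x mod 115: 10 orbits of sizes [22, 22, 22, 22, 22, 1, 1, 1, 1, 1].
10 cycles on 115: each ℓ→(−1)^(ℓ−1), product (−1)^105 = -1.
Via Zolotarev, sign(π_{56}) = (56|115) = -1.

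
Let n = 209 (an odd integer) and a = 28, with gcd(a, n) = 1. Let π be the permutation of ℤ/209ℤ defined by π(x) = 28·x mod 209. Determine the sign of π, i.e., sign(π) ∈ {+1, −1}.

Start at x=81: 81 → 178 → 177 → 149 → 201 → 194 → 207 → … (one orbit).
π_28 has 6 disjoint cycles with lengths [90, 90, 10, 9, 9, 1] on {0,…,208}.
n − c = 209 − 6 = 203; sign = (−1)^203 = -1.

-1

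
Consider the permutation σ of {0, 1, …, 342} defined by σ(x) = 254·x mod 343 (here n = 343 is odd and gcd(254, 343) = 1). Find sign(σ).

+1

Start at x=233: 233 → 186 → 253 → 121 → 207 → 99 → 107 → … (one orbit).
The orbit structure of x ↦ 254x mod 343: 7 orbits of sizes [147, 147, 21, 21, 3, 3, 1].
343 − 7 = 336 transpositions; sign(π) = (−1)^336 = +1.
Via Zolotarev, sign(π_{254}) = (254|343) = +1.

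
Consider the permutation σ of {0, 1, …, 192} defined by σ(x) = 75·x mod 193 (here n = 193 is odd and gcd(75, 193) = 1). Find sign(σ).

+1

Trace 144: π^k(144) = [144, 185, 172, 162, 184, 97, 134] for k=0..6.
The orbit structure of x ↦ 75x mod 193: 3 orbits of sizes [96, 96, 1].
Σ(ℓ_i−1) = 193−3 = 190; sign = (−1)^190 = +1.
(75|193)_J = +1 (Zolotarev's lemma cross-check).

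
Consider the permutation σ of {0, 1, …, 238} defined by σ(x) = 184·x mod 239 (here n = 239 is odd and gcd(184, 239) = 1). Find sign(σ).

Trace 25: π^k(25) = [25, 59, 101, 181, 83, 215, 125] for k=0..6.
The orbit structure of x ↦ 184x mod 239: 2 orbits of sizes [238, 1].
Σ(ℓ_i−1) = 239−2 = 237; sign = (−1)^237 = -1.

-1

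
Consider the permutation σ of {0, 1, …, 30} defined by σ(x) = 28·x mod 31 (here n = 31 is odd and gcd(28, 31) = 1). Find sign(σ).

Trace 14: π^k(14) = [14, 20, 2, 25, 18, 8, 7] for k=0..6.
π_28 has 3 disjoint cycles with lengths [15, 15, 1] on {0,…,30}.
Σ(ℓ_i−1) = 31−3 = 28; sign = (−1)^28 = +1.

+1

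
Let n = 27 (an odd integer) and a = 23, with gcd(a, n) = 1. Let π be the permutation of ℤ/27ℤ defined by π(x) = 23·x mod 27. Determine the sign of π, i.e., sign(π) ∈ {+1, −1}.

-1

Start at x=20: 20 → 1 → 23 → 16 → 17 → 13 → 2 → … (one orbit).
π_23 has 4 disjoint cycles with lengths [18, 6, 2, 1] on {0,…,26}.
sign(π) = (−1)^{n − #cycles} = (−1)^{27−4} = (−1)^23 = -1.
(23|27)_J = -1 (Zolotarev's lemma cross-check).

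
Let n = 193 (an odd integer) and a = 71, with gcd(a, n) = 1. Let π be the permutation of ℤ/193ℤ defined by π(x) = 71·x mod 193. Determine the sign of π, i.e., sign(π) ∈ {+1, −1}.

-1

Start at x=11: 11 → 9 → 60 → 14 → 29 → 129 → 88 → … (one orbit).
The orbit structure of x ↦ 71x mod 193: 4 orbits of sizes [64, 64, 64, 1].
4 cycles on 193: each ℓ→(−1)^(ℓ−1), product (−1)^189 = -1.
Zolotarev: (71|193) = -1, matching the cycle-count sign.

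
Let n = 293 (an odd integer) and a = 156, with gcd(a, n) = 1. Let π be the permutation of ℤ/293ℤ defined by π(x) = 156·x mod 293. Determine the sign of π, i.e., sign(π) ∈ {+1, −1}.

+1

Start at x=135: 135 → 257 → 244 → 267 → 46 → 144 → 196 → … (one orbit).
Decompose π into cycles: lengths [146, 146, 1] (3 cycles, including the fixed point 0).
3 cycles on 293: each ℓ→(−1)^(ℓ−1), product (−1)^290 = +1.
Zolotarev: (156|293) = +1, matching the cycle-count sign.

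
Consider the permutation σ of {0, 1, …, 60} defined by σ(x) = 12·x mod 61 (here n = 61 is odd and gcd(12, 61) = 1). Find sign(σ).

+1

Orbit of 12 under x↦12x: [12, 22, 20, 57, 13, 34, 42]… (length divides ord_61(12)).
Decompose π into cycles: lengths [15, 15, 15, 15, 1] (5 cycles, including the fixed point 0).
With 5 cycles on 61 points, sign = (−1)^{61−5} = +1.
(12|61)_J = +1 (Zolotarev's lemma cross-check).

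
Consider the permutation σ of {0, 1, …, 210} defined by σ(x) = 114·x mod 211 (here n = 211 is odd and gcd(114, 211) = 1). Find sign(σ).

Start at x=87: 87 → 1 → 114 → 125 → 113 → 11 → 199 → … (one orbit).
Cycle lengths of π_114 on ℤ/211ℤ: [35, 35, 35, 35, 35, 35, 1]; 7 cycles in total.
sign(π) = (−1)^{n − #cycles} = (−1)^{211−7} = (−1)^204 = +1.
(114|211)_J = +1 (Zolotarev's lemma cross-check).

+1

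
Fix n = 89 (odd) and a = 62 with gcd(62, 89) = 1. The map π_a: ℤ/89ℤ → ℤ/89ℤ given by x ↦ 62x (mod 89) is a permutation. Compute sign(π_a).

Trace 83: π^k(83) = [83, 73, 76, 84, 46, 4, 70] for k=0..6.
π_62 has 2 disjoint cycles with lengths [88, 1] on {0,…,88}.
n − c = 89 − 2 = 87; sign = (−1)^87 = -1.
The Jacobi symbol (62|89) = -1 (Zolotarev) agrees.

-1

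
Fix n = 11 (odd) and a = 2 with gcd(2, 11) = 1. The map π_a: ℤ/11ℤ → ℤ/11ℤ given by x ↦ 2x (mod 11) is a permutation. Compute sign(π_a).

Trace 2: π^k(2) = [2, 4, 8, 5, 10, 9, 7] for k=0..6.
Cycle lengths of π_2 on ℤ/11ℤ: [10, 1]; 2 cycles in total.
With 2 cycles on 11 points, sign = (−1)^{11−2} = -1.
The Jacobi symbol (2|11) = -1 (Zolotarev) agrees.

-1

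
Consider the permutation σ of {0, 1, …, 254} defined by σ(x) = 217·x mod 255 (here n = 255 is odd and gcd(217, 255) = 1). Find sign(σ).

Trace 169: π^k(169) = [169, 208, 1, 217] for k=0..3.
The orbit structure of x ↦ 217x mod 255: 66 orbits of sizes [4, 4, 4, 4, 4, 4, 4, 4, 4, 4, 4, 4, 4, 4, 4, 4, 4, 4, 4, 4, 4, 4, 4, 4, 4, 4, 4, 4, 4, 4, 4, 4, 4, 4, 4, 4, 4, 4, 4, 4, 4, 4, 4, 4, 4, 4, 4, 4, 4, 4, 4, 4, 4, 4, 4, 4, 4, 4, 4, 4, 4, 4, 4, 1, 1, 1].
n − c = 255 − 66 = 189; sign = (−1)^189 = -1.
Zolotarev: (217|255) = -1, matching the cycle-count sign.

-1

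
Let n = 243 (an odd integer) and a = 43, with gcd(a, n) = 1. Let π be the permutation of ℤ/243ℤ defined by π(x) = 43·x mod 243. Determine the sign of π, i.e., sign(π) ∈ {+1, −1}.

+1

Orbit of 34 under x↦43x: [34, 4, 172, 106, 184, 136, 16]… (length divides ord_243(43)).
11 cycles of lengths [81, 81, 27, 27, 9, 9, 3, 3, 1, 1, 1].
sign(π) = (−1)^{n − #cycles} = (−1)^{243−11} = (−1)^232 = +1.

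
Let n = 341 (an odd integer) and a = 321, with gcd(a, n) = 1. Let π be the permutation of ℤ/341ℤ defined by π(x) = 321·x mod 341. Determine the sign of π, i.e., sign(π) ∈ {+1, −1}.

+1

Orbit of 106 under x↦321x: [106, 267, 116, 67, 24, 202, 52]… (length divides ord_341(321)).
13 cycles of lengths [30, 30, 30, 30, 30, 30, 30, 30, 30, 30, 30, 10, 1].
13 cycles on 341: each ℓ→(−1)^(ℓ−1), product (−1)^328 = +1.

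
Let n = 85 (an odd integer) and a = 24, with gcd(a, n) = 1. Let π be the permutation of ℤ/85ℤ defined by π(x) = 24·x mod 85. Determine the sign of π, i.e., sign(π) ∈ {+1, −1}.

Start at x=29: 29 → 16 → 44 → 36 → 14 → 81 → 74 → … (one orbit).
Decompose π into cycles: lengths [16, 16, 16, 16, 16, 2, 2, 1] (8 cycles, including the fixed point 0).
8 cycles on 85: each ℓ→(−1)^(ℓ−1), product (−1)^77 = -1.

-1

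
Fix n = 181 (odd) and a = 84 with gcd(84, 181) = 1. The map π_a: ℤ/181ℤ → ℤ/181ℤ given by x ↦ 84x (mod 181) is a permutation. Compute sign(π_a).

Start at x=60: 60 → 153 → 1 → 84 → 178 → 110 → 9 → … (one orbit).
2 cycles of lengths [180, 1].
n − c = 181 − 2 = 179; sign = (−1)^179 = -1.
The Jacobi symbol (84|181) = -1 (Zolotarev) agrees.

-1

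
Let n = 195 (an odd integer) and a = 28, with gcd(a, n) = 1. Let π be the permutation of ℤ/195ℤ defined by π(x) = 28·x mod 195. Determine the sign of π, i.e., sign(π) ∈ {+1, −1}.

+1

Start at x=7: 7 → 1 → 28 → 4 → 112 → 16 → 58 → … (one orbit).
21 cycles of lengths [12, 12, 12, 12, 12, 12, 12, 12, 12, 12, 12, 12, 12, 12, 12, 4, 4, 4, 1, 1, 1].
sign(π) = (−1)^{n − #cycles} = (−1)^{195−21} = (−1)^174 = +1.
The Jacobi symbol (28|195) = +1 (Zolotarev) agrees.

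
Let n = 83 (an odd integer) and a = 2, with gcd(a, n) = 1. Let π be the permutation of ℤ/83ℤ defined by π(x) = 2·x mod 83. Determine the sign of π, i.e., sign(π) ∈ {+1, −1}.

Trace 70: π^k(70) = [70, 57, 31, 62, 41, 82, 81] for k=0..6.
Cycle lengths of π_2 on ℤ/83ℤ: [82, 1]; 2 cycles in total.
Σ(ℓ_i−1) = 83−2 = 81; sign = (−1)^81 = -1.
(2|83)_J = -1 (Zolotarev's lemma cross-check).

-1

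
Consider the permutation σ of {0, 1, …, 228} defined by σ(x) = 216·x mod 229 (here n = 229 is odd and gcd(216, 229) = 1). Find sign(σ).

-1

Orbit of 84 under x↦216x: [84, 53, 227, 26, 120, 43, 128]… (length divides ord_229(216)).
The orbit structure of x ↦ 216x mod 229: 4 orbits of sizes [76, 76, 76, 1].
229 − 4 = 225 transpositions; sign(π) = (−1)^225 = -1.
Check: (216/229) = -1 by Zolotarev.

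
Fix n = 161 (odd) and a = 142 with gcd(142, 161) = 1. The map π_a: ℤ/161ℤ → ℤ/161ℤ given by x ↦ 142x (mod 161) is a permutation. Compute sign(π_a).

+1

Start at x=100: 100 → 32 → 36 → 121 → 116 → 50 → 16 → … (one orbit).
π_142 has 9 disjoint cycles with lengths [33, 33, 33, 33, 11, 11, 3, 3, 1] on {0,…,160}.
With 9 cycles on 161 points, sign = (−1)^{161−9} = +1.
Via Zolotarev, sign(π_{142}) = (142|161) = +1.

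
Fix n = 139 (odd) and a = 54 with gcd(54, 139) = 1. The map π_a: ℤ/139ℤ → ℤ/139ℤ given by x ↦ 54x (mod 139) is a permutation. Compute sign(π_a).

Trace 67: π^k(67) = [67, 4, 77, 127, 47, 36, 137] for k=0..6.
π_54 has 3 disjoint cycles with lengths [69, 69, 1] on {0,…,138}.
n − c = 139 − 3 = 136; sign = (−1)^136 = +1.
Check: (54/139) = +1 by Zolotarev.

+1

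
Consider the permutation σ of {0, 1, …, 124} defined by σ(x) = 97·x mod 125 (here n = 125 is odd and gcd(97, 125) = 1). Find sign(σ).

Orbit of 22 under x↦97x: [22, 9, 123, 56, 57, 29, 63]… (length divides ord_125(97)).
π_97 has 4 disjoint cycles with lengths [100, 20, 4, 1] on {0,…,124}.
sign(π) = (−1)^{n − #cycles} = (−1)^{125−4} = (−1)^121 = -1.
Zolotarev: (97|125) = -1, matching the cycle-count sign.

-1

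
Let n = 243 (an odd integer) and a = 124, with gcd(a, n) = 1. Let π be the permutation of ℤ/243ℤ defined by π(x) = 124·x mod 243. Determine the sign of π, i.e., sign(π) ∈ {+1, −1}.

+1

Start at x=28: 28 → 70 → 175 → 73 → 61 → 31 → 199 → … (one orbit).
Decompose π into cycles: lengths [81, 81, 27, 27, 9, 9, 3, 3, 1, 1, 1] (11 cycles, including the fixed point 0).
n − c = 243 − 11 = 232; sign = (−1)^232 = +1.
The Jacobi symbol (124|243) = +1 (Zolotarev) agrees.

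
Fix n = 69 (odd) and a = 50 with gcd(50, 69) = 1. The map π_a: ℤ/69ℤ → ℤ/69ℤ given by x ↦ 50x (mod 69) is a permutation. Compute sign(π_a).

Start at x=62: 62 → 64 → 26 → 58 → 2 → 31 → 32 → … (one orbit).
Cycle type of π: 22×2 + 11×2 + 2 + 1; total 6 cycles.
Σ(ℓ_i−1) = 69−6 = 63; sign = (−1)^63 = -1.

-1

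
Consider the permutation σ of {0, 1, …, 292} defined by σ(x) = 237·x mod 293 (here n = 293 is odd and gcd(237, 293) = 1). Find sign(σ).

Trace 46: π^k(46) = [46, 61, 100, 260, 90, 234, 81] for k=0..6.
π_237 has 3 disjoint cycles with lengths [146, 146, 1] on {0,…,292}.
Σ(ℓ_i−1) = 293−3 = 290; sign = (−1)^290 = +1.
Via Zolotarev, sign(π_{237}) = (237|293) = +1.

+1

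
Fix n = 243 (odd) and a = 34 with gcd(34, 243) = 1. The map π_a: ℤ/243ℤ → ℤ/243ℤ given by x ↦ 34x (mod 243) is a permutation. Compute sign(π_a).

Orbit of 109 under x↦34x: [109, 61, 130, 46, 106, 202, 64]… (length divides ord_243(34)).
The orbit structure of x ↦ 34x mod 243: 11 orbits of sizes [81, 81, 27, 27, 9, 9, 3, 3, 1, 1, 1].
243 − 11 = 232 transpositions; sign(π) = (−1)^232 = +1.
Check: (34/243) = +1 by Zolotarev.

+1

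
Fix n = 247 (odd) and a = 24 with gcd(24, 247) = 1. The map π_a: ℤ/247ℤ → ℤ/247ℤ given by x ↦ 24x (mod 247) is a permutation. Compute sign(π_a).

-1

Start at x=24: 24 → 82 → 239 → 55 → 85 → 64 → 54 → … (one orbit).
The orbit structure of x ↦ 24x mod 247: 10 orbits of sizes [36, 36, 36, 36, 36, 36, 12, 9, 9, 1].
With 10 cycles on 247 points, sign = (−1)^{247−10} = -1.
Via Zolotarev, sign(π_{24}) = (24|247) = -1.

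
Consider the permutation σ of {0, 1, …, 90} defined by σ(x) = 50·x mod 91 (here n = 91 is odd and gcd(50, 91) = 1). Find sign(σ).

Orbit of 71 under x↦50x: [71, 1, 50, 43, 57, 29, 85]… (length divides ord_91(50)).
π_50 has 14 disjoint cycles with lengths [12, 12, 12, 12, 12, 12, 12, 1, 1, 1, 1, 1, 1, 1] on {0,…,90}.
14 cycles on 91: each ℓ→(−1)^(ℓ−1), product (−1)^77 = -1.

-1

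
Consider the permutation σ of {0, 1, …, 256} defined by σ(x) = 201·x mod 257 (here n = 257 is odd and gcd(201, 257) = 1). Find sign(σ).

-1

Trace 47: π^k(47) = [47, 195, 131, 117, 130, 173, 78] for k=0..6.
Decompose π into cycles: lengths [256, 1] (2 cycles, including the fixed point 0).
2 cycles on 257: each ℓ→(−1)^(ℓ−1), product (−1)^255 = -1.
Via Zolotarev, sign(π_{201}) = (201|257) = -1.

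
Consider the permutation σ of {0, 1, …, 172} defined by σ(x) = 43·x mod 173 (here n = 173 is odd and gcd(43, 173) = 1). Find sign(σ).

+1

Start at x=106: 106 → 60 → 158 → 47 → 118 → 57 → 29 → … (one orbit).
The orbit structure of x ↦ 43x mod 173: 5 orbits of sizes [43, 43, 43, 43, 1].
With 5 cycles on 173 points, sign = (−1)^{173−5} = +1.
Check: (43/173) = +1 by Zolotarev.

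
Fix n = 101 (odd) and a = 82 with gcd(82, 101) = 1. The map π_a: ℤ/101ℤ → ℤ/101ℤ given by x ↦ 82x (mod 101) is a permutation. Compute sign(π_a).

Trace 65: π^k(65) = [65, 78, 33, 80, 96, 95, 13] for k=0..6.
Decompose π into cycles: lengths [50, 50, 1] (3 cycles, including the fixed point 0).
Σ(ℓ_i−1) = 101−3 = 98; sign = (−1)^98 = +1.
(82|101)_J = +1 (Zolotarev's lemma cross-check).

+1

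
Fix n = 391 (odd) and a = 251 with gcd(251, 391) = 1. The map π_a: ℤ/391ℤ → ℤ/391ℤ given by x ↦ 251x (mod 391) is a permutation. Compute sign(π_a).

Start at x=154: 154 → 336 → 271 → 378 → 256 → 132 → 288 → … (one orbit).
Cycle lengths of π_251 on ℤ/391ℤ: [44, 44, 44, 44, 44, 44, 44, 44, 22, 4, 4, 4, 4, 1]; 14 cycles in total.
sign(π) = (−1)^{n − #cycles} = (−1)^{391−14} = (−1)^377 = -1.
The Jacobi symbol (251|391) = -1 (Zolotarev) agrees.

-1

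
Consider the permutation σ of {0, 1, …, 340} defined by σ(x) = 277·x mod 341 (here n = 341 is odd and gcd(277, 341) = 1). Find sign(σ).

Start at x=4: 4 → 85 → 16 → 340 → 64 → 337 → 256 → … (one orbit).
π_277 has 35 disjoint cycles with lengths [10, 10, 10, 10, 10, 10, 10, 10, 10, 10, 10, 10, 10, 10, 10, 10, 10, 10, 10, 10, 10, 10, 10, 10, 10, 10, 10, 10, 10, 10, 10, 10, 10, 10, 1] on {0,…,340}.
341 − 35 = 306 transpositions; sign(π) = (−1)^306 = +1.
Via Zolotarev, sign(π_{277}) = (277|341) = +1.

+1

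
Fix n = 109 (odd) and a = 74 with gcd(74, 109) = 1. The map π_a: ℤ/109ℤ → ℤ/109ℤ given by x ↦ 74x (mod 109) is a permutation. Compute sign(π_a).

Trace 88: π^k(88) = [88, 81, 108, 35, 83, 38, 87] for k=0..6.
Cycle type of π: 54×2 + 1; total 3 cycles.
sign(π) = (−1)^{n − #cycles} = (−1)^{109−3} = (−1)^106 = +1.

+1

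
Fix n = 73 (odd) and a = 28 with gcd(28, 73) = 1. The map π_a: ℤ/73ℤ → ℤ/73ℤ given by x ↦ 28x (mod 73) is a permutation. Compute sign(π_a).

-1

Start at x=24: 24 → 15 → 55 → 7 → 50 → 13 → 72 → … (one orbit).
π_28 has 2 disjoint cycles with lengths [72, 1] on {0,…,72}.
n − c = 73 − 2 = 71; sign = (−1)^71 = -1.
Zolotarev: (28|73) = -1, matching the cycle-count sign.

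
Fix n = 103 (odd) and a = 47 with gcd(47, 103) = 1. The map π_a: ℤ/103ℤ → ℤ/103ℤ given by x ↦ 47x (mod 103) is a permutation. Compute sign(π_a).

-1

Orbit of 57 under x↦47x: [57, 1, 47, 46, 102, 56]… (length divides ord_103(47)).
Decompose π into cycles: lengths [6, 6, 6, 6, 6, 6, 6, 6, 6, 6, 6, 6, 6, 6, 6, 6, 6, 1] (18 cycles, including the fixed point 0).
With 18 cycles on 103 points, sign = (−1)^{103−18} = -1.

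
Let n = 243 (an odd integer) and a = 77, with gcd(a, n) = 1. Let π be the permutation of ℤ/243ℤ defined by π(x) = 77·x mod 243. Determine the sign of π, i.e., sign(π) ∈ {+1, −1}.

-1

Trace 25: π^k(25) = [25, 224, 238, 101, 1, 77, 97] for k=0..6.
Cycle type of π: 162 + 54 + 18 + 6 + 2 + 1; total 6 cycles.
243 − 6 = 237 transpositions; sign(π) = (−1)^237 = -1.
(77|243)_J = -1 (Zolotarev's lemma cross-check).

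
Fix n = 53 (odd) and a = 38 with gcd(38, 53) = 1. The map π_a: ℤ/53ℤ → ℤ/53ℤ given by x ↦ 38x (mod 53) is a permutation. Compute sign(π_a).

Trace 36: π^k(36) = [36, 43, 44, 29, 42, 6, 16] for k=0..6.
π_38 has 3 disjoint cycles with lengths [26, 26, 1] on {0,…,52}.
n − c = 53 − 3 = 50; sign = (−1)^50 = +1.
Zolotarev: (38|53) = +1, matching the cycle-count sign.

+1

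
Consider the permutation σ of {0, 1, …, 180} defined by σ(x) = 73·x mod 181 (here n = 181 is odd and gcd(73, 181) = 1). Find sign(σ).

+1

Orbit of 48 under x↦73x: [48, 65, 39, 132, 43, 62, 1]… (length divides ord_181(73)).
Decompose π into cycles: lengths [9, 9, 9, 9, 9, 9, 9, 9, 9, 9, 9, 9, 9, 9, 9, 9, 9, 9, 9, 9, 1] (21 cycles, including the fixed point 0).
181 − 21 = 160 transpositions; sign(π) = (−1)^160 = +1.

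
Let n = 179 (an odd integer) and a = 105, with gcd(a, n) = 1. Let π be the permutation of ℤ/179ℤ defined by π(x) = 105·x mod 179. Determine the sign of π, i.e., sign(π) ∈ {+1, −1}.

Start at x=176: 176 → 43 → 40 → 83 → 123 → 27 → 150 → … (one orbit).
Decompose π into cycles: lengths [178, 1] (2 cycles, including the fixed point 0).
n − c = 179 − 2 = 177; sign = (−1)^177 = -1.
Check: (105/179) = -1 by Zolotarev.

-1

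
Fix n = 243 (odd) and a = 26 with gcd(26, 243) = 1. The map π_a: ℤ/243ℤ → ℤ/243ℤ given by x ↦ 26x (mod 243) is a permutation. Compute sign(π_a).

-1

Trace 109: π^k(109) = [109, 161, 55, 215, 1, 26, 190] for k=0..6.
Decompose π into cycles: lengths [18, 18, 18, 18, 18, 18, 18, 18, 18, 6, 6, 6, 6, 6, 6, 6, 6, 6, 2, 2, 2, 2, 2, 2, 2, 2, 2, 2, 2, 2, 2, 1] (32 cycles, including the fixed point 0).
With 32 cycles on 243 points, sign = (−1)^{243−32} = -1.
(26|243)_J = -1 (Zolotarev's lemma cross-check).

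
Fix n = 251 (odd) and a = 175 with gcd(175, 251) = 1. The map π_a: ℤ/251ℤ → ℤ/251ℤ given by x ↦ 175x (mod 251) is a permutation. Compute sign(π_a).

Start at x=112: 112 → 22 → 85 → 66 → 4 → 198 → 12 → … (one orbit).
Cycle lengths of π_175 on ℤ/251ℤ: [125, 125, 1]; 3 cycles in total.
Σ(ℓ_i−1) = 251−3 = 248; sign = (−1)^248 = +1.

+1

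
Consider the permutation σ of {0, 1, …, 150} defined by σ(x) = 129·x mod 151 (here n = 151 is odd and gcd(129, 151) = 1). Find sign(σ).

Start at x=20: 20 → 13 → 16 → 101 → 43 → 111 → 125 → … (one orbit).
2 cycles of lengths [150, 1].
Σ(ℓ_i−1) = 151−2 = 149; sign = (−1)^149 = -1.
The Jacobi symbol (129|151) = -1 (Zolotarev) agrees.

-1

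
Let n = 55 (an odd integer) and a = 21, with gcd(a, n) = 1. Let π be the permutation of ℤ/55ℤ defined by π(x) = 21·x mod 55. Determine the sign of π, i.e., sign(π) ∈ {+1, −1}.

Trace 1: π^k(1) = [1, 21] for k=0..1.
The orbit structure of x ↦ 21x mod 55: 30 orbits of sizes [2, 2, 2, 2, 2, 2, 2, 2, 2, 2, 2, 2, 2, 2, 2, 2, 2, 2, 2, 2, 2, 2, 2, 2, 2, 1, 1, 1, 1, 1].
sign(π) = (−1)^{n − #cycles} = (−1)^{55−30} = (−1)^25 = -1.
(21|55)_J = -1 (Zolotarev's lemma cross-check).

-1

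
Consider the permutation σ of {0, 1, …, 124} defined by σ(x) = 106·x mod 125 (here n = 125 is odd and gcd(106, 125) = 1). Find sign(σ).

Orbit of 111 under x↦106x: [111, 16, 71, 26, 6, 11, 41]… (length divides ord_125(106)).
Cycle type of π: 25×4 + 5×4 + 1×5; total 13 cycles.
Σ(ℓ_i−1) = 125−13 = 112; sign = (−1)^112 = +1.
(106|125)_J = +1 (Zolotarev's lemma cross-check).

+1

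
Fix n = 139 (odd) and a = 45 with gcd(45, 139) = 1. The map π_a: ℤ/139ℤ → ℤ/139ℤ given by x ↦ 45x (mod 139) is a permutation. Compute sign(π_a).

+1

Start at x=55: 55 → 112 → 36 → 91 → 64 → 100 → 52 → … (one orbit).
Cycle lengths of π_45 on ℤ/139ℤ: [23, 23, 23, 23, 23, 23, 1]; 7 cycles in total.
With 7 cycles on 139 points, sign = (−1)^{139−7} = +1.
Zolotarev: (45|139) = +1, matching the cycle-count sign.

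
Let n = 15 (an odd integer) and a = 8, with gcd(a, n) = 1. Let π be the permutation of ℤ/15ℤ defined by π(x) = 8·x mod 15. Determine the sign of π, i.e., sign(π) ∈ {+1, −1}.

+1

Orbit of 1 under x↦8x: [1, 8, 4, 2]… (length divides ord_15(8)).
5 cycles of lengths [4, 4, 4, 2, 1].
With 5 cycles on 15 points, sign = (−1)^{15−5} = +1.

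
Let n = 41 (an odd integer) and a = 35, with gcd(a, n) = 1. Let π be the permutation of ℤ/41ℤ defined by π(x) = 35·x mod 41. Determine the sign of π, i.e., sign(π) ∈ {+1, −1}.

Orbit of 34 under x↦35x: [34, 1, 35, 36, 30, 25, 14]… (length divides ord_41(35)).
2 cycles of lengths [40, 1].
Σ(ℓ_i−1) = 41−2 = 39; sign = (−1)^39 = -1.
Zolotarev: (35|41) = -1, matching the cycle-count sign.

-1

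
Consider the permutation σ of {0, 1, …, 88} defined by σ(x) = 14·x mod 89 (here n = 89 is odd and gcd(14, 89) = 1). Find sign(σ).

-1

Orbit of 19 under x↦14x: [19, 88, 75, 71, 15, 32, 3]… (length divides ord_89(14)).
2 cycles of lengths [88, 1].
sign(π) = (−1)^{n − #cycles} = (−1)^{89−2} = (−1)^87 = -1.
(14|89)_J = -1 (Zolotarev's lemma cross-check).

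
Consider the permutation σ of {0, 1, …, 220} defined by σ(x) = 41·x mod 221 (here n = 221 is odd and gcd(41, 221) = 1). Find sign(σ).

Trace 210: π^k(210) = [210, 212, 73, 120, 58, 168, 37] for k=0..6.
Cycle lengths of π_41 on ℤ/221ℤ: [48, 48, 48, 48, 16, 12, 1]; 7 cycles in total.
With 7 cycles on 221 points, sign = (−1)^{221−7} = +1.
Via Zolotarev, sign(π_{41}) = (41|221) = +1.

+1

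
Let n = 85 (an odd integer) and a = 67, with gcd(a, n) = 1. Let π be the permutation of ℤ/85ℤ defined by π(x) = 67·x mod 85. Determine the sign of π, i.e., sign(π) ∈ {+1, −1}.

-1

Start at x=69: 69 → 33 → 1 → 67 → 69 (one orbit).
26 cycles of lengths [4, 4, 4, 4, 4, 4, 4, 4, 4, 4, 4, 4, 4, 4, 4, 4, 4, 2, 2, 2, 2, 2, 2, 2, 2, 1].
Σ(ℓ_i−1) = 85−26 = 59; sign = (−1)^59 = -1.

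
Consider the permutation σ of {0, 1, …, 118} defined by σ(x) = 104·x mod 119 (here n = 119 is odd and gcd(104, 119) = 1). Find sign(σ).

Start at x=1: 1 → 104 → 106 → 76 → 50 → 83 → 64 → … (one orbit).
Cycle lengths of π_104 on ℤ/119ℤ: [8, 8, 8, 8, 8, 8, 8, 8, 8, 8, 8, 8, 8, 8, 2, 2, 2, 1]; 18 cycles in total.
sign(π) = (−1)^{n − #cycles} = (−1)^{119−18} = (−1)^101 = -1.

-1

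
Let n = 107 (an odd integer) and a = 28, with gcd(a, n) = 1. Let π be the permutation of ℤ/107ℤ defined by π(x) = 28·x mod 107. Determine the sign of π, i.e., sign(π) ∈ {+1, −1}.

-1

Trace 28: π^k(28) = [28, 35, 17, 48, 60, 75, 67] for k=0..6.
π_28 has 2 disjoint cycles with lengths [106, 1] on {0,…,106}.
2 cycles on 107: each ℓ→(−1)^(ℓ−1), product (−1)^105 = -1.
The Jacobi symbol (28|107) = -1 (Zolotarev) agrees.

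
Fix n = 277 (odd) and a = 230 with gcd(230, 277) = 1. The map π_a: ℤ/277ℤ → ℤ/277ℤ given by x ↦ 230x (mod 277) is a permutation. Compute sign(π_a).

+1

Start at x=238: 238 → 171 → 273 → 188 → 28 → 69 → 81 → … (one orbit).
The orbit structure of x ↦ 230x mod 277: 5 orbits of sizes [69, 69, 69, 69, 1].
With 5 cycles on 277 points, sign = (−1)^{277−5} = +1.
Check: (230/277) = +1 by Zolotarev.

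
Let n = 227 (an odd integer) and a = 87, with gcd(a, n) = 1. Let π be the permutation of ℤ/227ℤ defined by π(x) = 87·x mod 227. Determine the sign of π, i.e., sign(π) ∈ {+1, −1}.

+1

Trace 176: π^k(176) = [176, 103, 108, 89, 25, 132, 134] for k=0..6.
π_87 has 3 disjoint cycles with lengths [113, 113, 1] on {0,…,226}.
3 cycles on 227: each ℓ→(−1)^(ℓ−1), product (−1)^224 = +1.
Via Zolotarev, sign(π_{87}) = (87|227) = +1.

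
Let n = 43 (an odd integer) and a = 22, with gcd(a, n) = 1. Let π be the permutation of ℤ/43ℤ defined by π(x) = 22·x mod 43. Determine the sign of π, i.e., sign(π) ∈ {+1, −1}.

-1

Start at x=42: 42 → 21 → 32 → 16 → 8 → 4 → 2 → … (one orbit).
4 cycles of lengths [14, 14, 14, 1].
sign(π) = (−1)^{n − #cycles} = (−1)^{43−4} = (−1)^39 = -1.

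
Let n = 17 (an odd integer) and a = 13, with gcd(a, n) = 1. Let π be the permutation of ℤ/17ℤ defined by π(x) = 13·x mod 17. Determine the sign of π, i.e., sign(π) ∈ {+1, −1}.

Trace 4: π^k(4) = [4, 1, 13, 16] for k=0..3.
Cycle lengths of π_13 on ℤ/17ℤ: [4, 4, 4, 4, 1]; 5 cycles in total.
17 − 5 = 12 transpositions; sign(π) = (−1)^12 = +1.

+1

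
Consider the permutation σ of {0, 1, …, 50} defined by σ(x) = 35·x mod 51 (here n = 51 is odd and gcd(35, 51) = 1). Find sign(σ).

-1

Orbit of 1 under x↦35x: [1, 35]… (length divides ord_51(35)).
34 cycles of lengths [2, 2, 2, 2, 2, 2, 2, 2, 2, 2, 2, 2, 2, 2, 2, 2, 2, 1, 1, 1, 1, 1, 1, 1, 1, 1, 1, 1, 1, 1, 1, 1, 1, 1].
With 34 cycles on 51 points, sign = (−1)^{51−34} = -1.
The Jacobi symbol (35|51) = -1 (Zolotarev) agrees.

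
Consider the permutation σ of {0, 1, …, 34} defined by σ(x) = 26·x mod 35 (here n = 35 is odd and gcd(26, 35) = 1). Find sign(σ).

Orbit of 1 under x↦26x: [1, 26, 11, 6, 16, 31]… (length divides ord_35(26)).
The orbit structure of x ↦ 26x mod 35: 10 orbits of sizes [6, 6, 6, 6, 6, 1, 1, 1, 1, 1].
35 − 10 = 25 transpositions; sign(π) = (−1)^25 = -1.

-1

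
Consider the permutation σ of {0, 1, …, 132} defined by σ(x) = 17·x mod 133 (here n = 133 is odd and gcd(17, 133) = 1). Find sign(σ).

Trace 44: π^k(44) = [44, 83, 81, 47, 1, 17, 23] for k=0..6.
π_17 has 10 disjoint cycles with lengths [18, 18, 18, 18, 18, 18, 9, 9, 6, 1] on {0,…,132}.
n − c = 133 − 10 = 123; sign = (−1)^123 = -1.
Via Zolotarev, sign(π_{17}) = (17|133) = -1.

-1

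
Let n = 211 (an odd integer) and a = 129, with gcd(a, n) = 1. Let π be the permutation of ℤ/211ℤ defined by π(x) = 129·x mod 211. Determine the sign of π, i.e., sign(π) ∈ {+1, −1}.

Start at x=135: 135 → 113 → 18 → 1 → 129 → 183 → 186 → … (one orbit).
Decompose π into cycles: lengths [70, 70, 70, 1] (4 cycles, including the fixed point 0).
sign(π) = (−1)^{n − #cycles} = (−1)^{211−4} = (−1)^207 = -1.
Check: (129/211) = -1 by Zolotarev.

-1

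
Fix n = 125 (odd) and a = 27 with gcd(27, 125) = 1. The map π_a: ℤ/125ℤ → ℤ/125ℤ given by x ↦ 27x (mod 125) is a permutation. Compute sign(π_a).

Trace 12: π^k(12) = [12, 74, 123, 71, 42, 9, 118] for k=0..6.
The orbit structure of x ↦ 27x mod 125: 4 orbits of sizes [100, 20, 4, 1].
sign(π) = (−1)^{n − #cycles} = (−1)^{125−4} = (−1)^121 = -1.

-1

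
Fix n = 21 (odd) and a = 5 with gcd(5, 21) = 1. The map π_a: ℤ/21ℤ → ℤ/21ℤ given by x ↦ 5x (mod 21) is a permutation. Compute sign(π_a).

Start at x=20: 20 → 16 → 17 → 1 → 5 → 4 → 20 (one orbit).
π_5 has 5 disjoint cycles with lengths [6, 6, 6, 2, 1] on {0,…,20}.
5 cycles on 21: each ℓ→(−1)^(ℓ−1), product (−1)^16 = +1.

+1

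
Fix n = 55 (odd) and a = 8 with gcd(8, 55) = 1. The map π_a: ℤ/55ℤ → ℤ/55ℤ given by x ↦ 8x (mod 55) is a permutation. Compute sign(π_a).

Trace 7: π^k(7) = [7, 1, 8, 9, 17, 26, 43] for k=0..6.
Cycle type of π: 20×2 + 10 + 4 + 1; total 5 cycles.
5 cycles on 55: each ℓ→(−1)^(ℓ−1), product (−1)^50 = +1.
Zolotarev: (8|55) = +1, matching the cycle-count sign.

+1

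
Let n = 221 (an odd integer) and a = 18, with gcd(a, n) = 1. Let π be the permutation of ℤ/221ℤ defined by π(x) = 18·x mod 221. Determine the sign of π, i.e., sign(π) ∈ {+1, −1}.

Start at x=18: 18 → 103 → 86 → 1 → 18 (one orbit).
Decompose π into cycles: lengths [4, 4, 4, 4, 4, 4, 4, 4, 4, 4, 4, 4, 4, 4, 4, 4, 4, 4, 4, 4, 4, 4, 4, 4, 4, 4, 4, 4, 4, 4, 4, 4, 4, 4, 4, 4, 4, 4, 4, 4, 4, 4, 4, 4, 4, 4, 4, 4, 4, 4, 4, 1, 1, 1, 1, 1, 1, 1, 1, 1, 1, 1, 1, 1, 1, 1, 1, 1] (68 cycles, including the fixed point 0).
Σ(ℓ_i−1) = 221−68 = 153; sign = (−1)^153 = -1.
(18|221)_J = -1 (Zolotarev's lemma cross-check).

-1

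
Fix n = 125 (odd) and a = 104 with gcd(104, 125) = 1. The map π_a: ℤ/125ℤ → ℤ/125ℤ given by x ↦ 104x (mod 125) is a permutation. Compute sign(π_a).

+1

Trace 96: π^k(96) = [96, 109, 86, 69, 51, 54, 116] for k=0..6.
The orbit structure of x ↦ 104x mod 125: 7 orbits of sizes [50, 50, 10, 10, 2, 2, 1].
7 cycles on 125: each ℓ→(−1)^(ℓ−1), product (−1)^118 = +1.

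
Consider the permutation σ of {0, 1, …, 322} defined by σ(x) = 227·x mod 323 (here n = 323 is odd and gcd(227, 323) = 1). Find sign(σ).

+1

Start at x=284: 284 → 191 → 75 → 229 → 303 → 305 → 113 → … (one orbit).
Cycle lengths of π_227 on ℤ/323ℤ: [16, 16, 16, 16, 16, 16, 16, 16, 16, 16, 16, 16, 16, 16, 16, 16, 16, 16, 16, 2, 2, 2, 2, 2, 2, 2, 2, 2, 1]; 29 cycles in total.
sign(π) = (−1)^{n − #cycles} = (−1)^{323−29} = (−1)^294 = +1.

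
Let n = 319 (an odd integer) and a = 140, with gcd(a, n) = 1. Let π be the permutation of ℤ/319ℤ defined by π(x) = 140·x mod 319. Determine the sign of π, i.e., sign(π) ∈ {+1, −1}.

Trace 54: π^k(54) = [54, 223, 277, 181, 139, 1, 140] for k=0..6.
10 cycles of lengths [70, 70, 70, 70, 10, 7, 7, 7, 7, 1].
Σ(ℓ_i−1) = 319−10 = 309; sign = (−1)^309 = -1.

-1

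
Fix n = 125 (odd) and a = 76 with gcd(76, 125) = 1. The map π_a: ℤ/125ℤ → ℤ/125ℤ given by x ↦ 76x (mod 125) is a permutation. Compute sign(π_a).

Orbit of 101 under x↦76x: [101, 51, 1, 76, 26]… (length divides ord_125(76)).
Decompose π into cycles: lengths [5, 5, 5, 5, 5, 5, 5, 5, 5, 5, 5, 5, 5, 5, 5, 5, 5, 5, 5, 5, 1, 1, 1, 1, 1, 1, 1, 1, 1, 1, 1, 1, 1, 1, 1, 1, 1, 1, 1, 1, 1, 1, 1, 1, 1] (45 cycles, including the fixed point 0).
Σ(ℓ_i−1) = 125−45 = 80; sign = (−1)^80 = +1.

+1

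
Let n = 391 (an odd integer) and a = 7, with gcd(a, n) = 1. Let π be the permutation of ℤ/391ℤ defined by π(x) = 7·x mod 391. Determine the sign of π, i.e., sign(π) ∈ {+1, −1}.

Trace 98: π^k(98) = [98, 295, 110, 379, 307, 194, 185] for k=0..6.
π_7 has 5 disjoint cycles with lengths [176, 176, 22, 16, 1] on {0,…,390}.
With 5 cycles on 391 points, sign = (−1)^{391−5} = +1.

+1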